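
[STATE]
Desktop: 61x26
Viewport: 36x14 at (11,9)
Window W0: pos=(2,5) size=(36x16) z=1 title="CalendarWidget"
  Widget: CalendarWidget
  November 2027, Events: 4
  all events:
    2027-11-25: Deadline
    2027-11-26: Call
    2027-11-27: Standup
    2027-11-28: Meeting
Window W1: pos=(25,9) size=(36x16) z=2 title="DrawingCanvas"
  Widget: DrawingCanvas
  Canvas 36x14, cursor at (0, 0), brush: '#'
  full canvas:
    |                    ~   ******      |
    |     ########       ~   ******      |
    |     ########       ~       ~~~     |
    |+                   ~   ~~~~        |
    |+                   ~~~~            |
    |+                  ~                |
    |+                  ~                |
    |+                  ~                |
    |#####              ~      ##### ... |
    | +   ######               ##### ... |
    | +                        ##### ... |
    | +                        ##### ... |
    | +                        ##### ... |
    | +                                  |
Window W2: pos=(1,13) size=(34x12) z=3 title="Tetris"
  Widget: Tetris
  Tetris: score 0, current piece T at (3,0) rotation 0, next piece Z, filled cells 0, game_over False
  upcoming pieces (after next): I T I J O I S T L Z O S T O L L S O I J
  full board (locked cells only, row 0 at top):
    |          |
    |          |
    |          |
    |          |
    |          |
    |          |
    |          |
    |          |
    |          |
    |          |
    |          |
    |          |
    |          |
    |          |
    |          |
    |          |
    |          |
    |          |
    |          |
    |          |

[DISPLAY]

 Th Fr Sa Su  ┏━━━━━━━━━━━━━━━━━━━━━
  4  5  6  7  ┃ DrawingCanvas       
 11 12 13 14  ┠─────────────────────
 18 19 20 21  ┃+                   ~
━━━━━━━━━━━━━━━━━━━━━━━┓####       ~
                       ┃####       ~
───────────────────────┨           ~
 │Next:                ┃           ~
 │▓▓                   ┃          ~ 
 │ ▓▓                  ┃          ~ 
 │                     ┃          ~ 
 │                     ┃          ~ 
 │                     ┃##          
 │Score:               ┃            


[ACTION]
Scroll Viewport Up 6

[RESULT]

                                    
                                    
━━━━━━━━━━━━━━━━━━━━━━━━━━┓         
rWidget                   ┃         
──────────────────────────┨         
  November 2027           ┃         
 Th Fr Sa Su  ┏━━━━━━━━━━━━━━━━━━━━━
  4  5  6  7  ┃ DrawingCanvas       
 11 12 13 14  ┠─────────────────────
 18 19 20 21  ┃+                   ~
━━━━━━━━━━━━━━━━━━━━━━━┓####       ~
                       ┃####       ~
───────────────────────┨           ~
 │Next:                ┃           ~


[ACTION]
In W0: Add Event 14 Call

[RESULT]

                                    
                                    
━━━━━━━━━━━━━━━━━━━━━━━━━━┓         
rWidget                   ┃         
──────────────────────────┨         
  November 2027           ┃         
 Th Fr Sa Su  ┏━━━━━━━━━━━━━━━━━━━━━
  4  5  6  7  ┃ DrawingCanvas       
 11 12 13 14* ┠─────────────────────
 18 19 20 21  ┃+                   ~
━━━━━━━━━━━━━━━━━━━━━━━┓####       ~
                       ┃####       ~
───────────────────────┨           ~
 │Next:                ┃           ~


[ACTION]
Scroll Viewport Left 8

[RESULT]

                                    
                                    
━━━━━━━━━━━━━━━━━━━━━━━━━━━━━━━━━━┓ 
 CalendarWidget                   ┃ 
──────────────────────────────────┨ 
          November 2027           ┃ 
Mo Tu We Th Fr Sa Su  ┏━━━━━━━━━━━━━
 1  2  3  4  5  6  7  ┃ DrawingCanva
 8  9 10 11 12 13 14* ┠─────────────
15 16 17 18 19 20 21  ┃+            
━━━━━━━━━━━━━━━━━━━━━━━━━━━━━━━┓####
Tetris                         ┃####
───────────────────────────────┨    
         │Next:                ┃    


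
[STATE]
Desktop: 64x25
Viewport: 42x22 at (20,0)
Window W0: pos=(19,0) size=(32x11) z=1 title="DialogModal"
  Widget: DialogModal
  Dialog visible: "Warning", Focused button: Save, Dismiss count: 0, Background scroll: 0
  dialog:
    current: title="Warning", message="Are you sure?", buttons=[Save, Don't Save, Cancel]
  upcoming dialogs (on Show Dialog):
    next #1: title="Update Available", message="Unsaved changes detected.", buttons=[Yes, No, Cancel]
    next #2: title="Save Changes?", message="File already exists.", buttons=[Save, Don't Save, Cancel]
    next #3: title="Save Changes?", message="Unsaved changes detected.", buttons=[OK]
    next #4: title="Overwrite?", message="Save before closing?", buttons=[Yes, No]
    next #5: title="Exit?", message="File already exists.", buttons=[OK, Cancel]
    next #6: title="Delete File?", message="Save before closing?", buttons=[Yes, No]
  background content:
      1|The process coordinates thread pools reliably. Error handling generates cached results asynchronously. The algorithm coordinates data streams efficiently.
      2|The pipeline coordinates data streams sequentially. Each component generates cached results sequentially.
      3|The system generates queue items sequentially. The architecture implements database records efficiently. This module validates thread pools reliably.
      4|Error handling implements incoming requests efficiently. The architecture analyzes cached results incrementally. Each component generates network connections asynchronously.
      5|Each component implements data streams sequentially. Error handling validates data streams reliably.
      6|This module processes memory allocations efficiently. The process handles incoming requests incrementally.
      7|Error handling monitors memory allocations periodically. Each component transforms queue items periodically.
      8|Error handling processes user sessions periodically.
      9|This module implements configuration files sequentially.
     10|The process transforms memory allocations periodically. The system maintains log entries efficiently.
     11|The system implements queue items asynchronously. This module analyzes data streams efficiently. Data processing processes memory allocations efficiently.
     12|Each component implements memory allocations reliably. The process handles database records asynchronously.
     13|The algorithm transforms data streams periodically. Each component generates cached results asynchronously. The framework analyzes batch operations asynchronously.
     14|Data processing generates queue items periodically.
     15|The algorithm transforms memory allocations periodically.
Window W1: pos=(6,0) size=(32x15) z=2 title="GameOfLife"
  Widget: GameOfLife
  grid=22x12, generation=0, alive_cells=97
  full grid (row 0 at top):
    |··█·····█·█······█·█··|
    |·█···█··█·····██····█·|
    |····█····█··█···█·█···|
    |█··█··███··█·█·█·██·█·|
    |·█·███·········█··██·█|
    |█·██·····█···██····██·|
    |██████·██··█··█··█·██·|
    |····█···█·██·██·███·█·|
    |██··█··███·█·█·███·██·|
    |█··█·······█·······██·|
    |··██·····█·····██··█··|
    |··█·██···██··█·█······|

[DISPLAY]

━━━━━━━━━━━━━━━━━┓━━━━━━━━━━━━┓           
                 ┃            ┃           
─────────────────┨────────────┨           
                 ┃nates thread┃           
·██····█·        ┃─────────┐a ┃           
···█·█···        ┃         │te┃           
█·█·██·█·        ┃re?      │co┃           
··█··██·█        ┃ave   Can│ta┃           
██····██·        ┃─────────┘ a┃           
·█··█·██·        ┃itors memory┃           
██·███·█·        ┃━━━━━━━━━━━━┛           
█·███·██·        ┃                        
······██·        ┃                        
··██··█··        ┃                        
━━━━━━━━━━━━━━━━━┛                        
                                          
                                          
                                          
                                          
                                          
                                          
                                          


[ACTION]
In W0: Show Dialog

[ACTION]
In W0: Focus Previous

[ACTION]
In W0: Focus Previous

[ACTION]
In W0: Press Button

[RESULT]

━━━━━━━━━━━━━━━━━┓━━━━━━━━━━━━┓           
                 ┃            ┃           
─────────────────┨────────────┨           
                 ┃nates thread┃           
·██····█·        ┃inates data ┃           
···█·█···        ┃es queue ite┃           
█·█·██·█·        ┃lements inco┃           
··█··██·█        ┃lements data┃           
██····██·        ┃ses memory a┃           
·█··█·██·        ┃itors memory┃           
██·███·█·        ┃━━━━━━━━━━━━┛           
█·███·██·        ┃                        
······██·        ┃                        
··██··█··        ┃                        
━━━━━━━━━━━━━━━━━┛                        
                                          
                                          
                                          
                                          
                                          
                                          
                                          


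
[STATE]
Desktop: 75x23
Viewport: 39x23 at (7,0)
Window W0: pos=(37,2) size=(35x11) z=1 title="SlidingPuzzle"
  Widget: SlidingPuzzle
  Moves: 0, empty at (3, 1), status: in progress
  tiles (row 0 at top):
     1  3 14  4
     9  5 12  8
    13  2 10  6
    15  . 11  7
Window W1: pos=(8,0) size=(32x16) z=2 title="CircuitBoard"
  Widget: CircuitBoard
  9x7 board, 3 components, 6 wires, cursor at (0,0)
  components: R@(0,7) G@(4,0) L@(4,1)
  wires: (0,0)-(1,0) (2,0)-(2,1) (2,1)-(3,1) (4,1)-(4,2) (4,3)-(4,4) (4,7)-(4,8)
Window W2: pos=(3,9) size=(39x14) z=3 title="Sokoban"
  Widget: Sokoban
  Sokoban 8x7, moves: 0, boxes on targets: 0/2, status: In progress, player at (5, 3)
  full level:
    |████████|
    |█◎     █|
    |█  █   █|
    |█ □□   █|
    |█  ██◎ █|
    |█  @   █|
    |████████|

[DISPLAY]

 ┏━━━━━━━━━━━━━━━━━━━━━━━━━━━━━━┓      
 ┃ CircuitBoard                 ┃      
 ┠──────────────────────────────┨━━━━━━
 ┃   0 1 2 3 4 5 6 7 8          ┃liding
 ┃0  [.]                        ┃──────
 ┃    │                         ┃───┬──
 ┃1   ·                         ┃ 1 │  
 ┃                              ┃───┼──
 ┃2   · ─ ·                     ┃ 9 │  
━━━━━━━━━━━━━━━━━━━━━━━━━━━━━━━━━━┓─┼──
koban                             ┃ │  
──────────────────────────────────┨─┼──
█████                             ┃━━━━
    █                             ┃    
█   █                             ┃    
□   █                             ┃    
██◎ █                             ┃    
@   █                             ┃    
█████                             ┃    
es: 0  0/2                        ┃    
                                  ┃    
                                  ┃    
━━━━━━━━━━━━━━━━━━━━━━━━━━━━━━━━━━┛    


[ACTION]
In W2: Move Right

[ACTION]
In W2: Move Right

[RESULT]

 ┏━━━━━━━━━━━━━━━━━━━━━━━━━━━━━━┓      
 ┃ CircuitBoard                 ┃      
 ┠──────────────────────────────┨━━━━━━
 ┃   0 1 2 3 4 5 6 7 8          ┃liding
 ┃0  [.]                        ┃──────
 ┃    │                         ┃───┬──
 ┃1   ·                         ┃ 1 │  
 ┃                              ┃───┼──
 ┃2   · ─ ·                     ┃ 9 │  
━━━━━━━━━━━━━━━━━━━━━━━━━━━━━━━━━━┓─┼──
koban                             ┃ │  
──────────────────────────────────┨─┼──
█████                             ┃━━━━
    █                             ┃    
█   █                             ┃    
□   █                             ┃    
██◎ █                             ┃    
  @ █                             ┃    
█████                             ┃    
es: 2  0/2                        ┃    
                                  ┃    
                                  ┃    
━━━━━━━━━━━━━━━━━━━━━━━━━━━━━━━━━━┛    


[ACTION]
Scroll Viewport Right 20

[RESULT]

━━━━━━━━━━━━┓                          
            ┃                          
────────────┨━━━━━━━━━━━━━━━━━━━━━━━━━━
 8          ┃lidingPuzzle              
            ┃──────────────────────────
            ┃───┬────┬────┬────┐       
            ┃ 1 │  3 │ 14 │  4 │       
            ┃───┼────┼────┼────┤       
            ┃ 9 │  5 │ 12 │  8 │       
━━━━━━━━━━━━━━┓─┼────┼────┼────┤       
              ┃ │  2 │ 10 │  6 │       
──────────────┨─┼────┼────┼────┤       
              ┃━━━━━━━━━━━━━━━━━━━━━━━━
              ┃                        
              ┃                        
              ┃                        
              ┃                        
              ┃                        
              ┃                        
              ┃                        
              ┃                        
              ┃                        
━━━━━━━━━━━━━━┛                        


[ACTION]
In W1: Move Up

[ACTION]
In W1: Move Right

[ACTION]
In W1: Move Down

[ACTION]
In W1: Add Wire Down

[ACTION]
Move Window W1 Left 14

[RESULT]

━━━━┓                                  
    ┃                                  
────┨     ┏━━━━━━━━━━━━━━━━━━━━━━━━━━━━
    ┃     ┃ SlidingPuzzle              
    ┃     ┠────────────────────────────
    ┃     ┃┌────┬────┬────┬────┐       
    ┃     ┃│  1 │  3 │ 14 │  4 │       
    ┃     ┃├────┼────┼────┼────┤       
    ┃     ┃│  9 │  5 │ 12 │  8 │       
━━━━━━━━━━━━━━┓─┼────┼────┼────┤       
              ┃ │  2 │ 10 │  6 │       
──────────────┨─┼────┼────┼────┤       
              ┃━━━━━━━━━━━━━━━━━━━━━━━━
              ┃                        
              ┃                        
              ┃                        
              ┃                        
              ┃                        
              ┃                        
              ┃                        
              ┃                        
              ┃                        
━━━━━━━━━━━━━━┛                        


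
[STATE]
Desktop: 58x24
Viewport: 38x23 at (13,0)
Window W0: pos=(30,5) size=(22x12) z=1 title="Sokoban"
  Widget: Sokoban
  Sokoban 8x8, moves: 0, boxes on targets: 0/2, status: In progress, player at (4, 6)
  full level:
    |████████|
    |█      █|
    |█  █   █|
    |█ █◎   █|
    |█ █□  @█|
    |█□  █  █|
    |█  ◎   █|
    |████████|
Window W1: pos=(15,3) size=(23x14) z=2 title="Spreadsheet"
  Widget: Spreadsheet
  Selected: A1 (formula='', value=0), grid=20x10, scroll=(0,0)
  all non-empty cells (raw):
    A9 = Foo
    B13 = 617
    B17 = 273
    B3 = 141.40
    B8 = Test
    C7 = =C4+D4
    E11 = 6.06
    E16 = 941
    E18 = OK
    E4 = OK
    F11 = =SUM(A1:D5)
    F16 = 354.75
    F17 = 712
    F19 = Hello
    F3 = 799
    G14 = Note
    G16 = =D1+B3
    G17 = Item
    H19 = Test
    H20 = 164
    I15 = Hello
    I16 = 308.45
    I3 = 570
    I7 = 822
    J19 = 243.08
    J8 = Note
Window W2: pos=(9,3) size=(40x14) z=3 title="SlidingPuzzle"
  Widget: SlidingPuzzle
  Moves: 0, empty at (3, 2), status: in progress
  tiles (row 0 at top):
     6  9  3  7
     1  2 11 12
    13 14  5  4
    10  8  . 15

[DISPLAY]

                                      
                                      
                                      
━━━━━━━━━━━━━━━━━━━━━━━━━━━━━━━━━━━┓  
idingPuzzle                        ┃  
───────────────────────────────────┨━━
──┬────┬────┬────┐                 ┃  
6 │  9 │  3 │  7 │                 ┃──
──┼────┼────┼────┤                 ┃  
1 │  2 │ 11 │ 12 │                 ┃  
──┼────┼────┼────┤                 ┃  
3 │ 14 │  5 │  4 │                 ┃  
──┼────┼────┼────┤                 ┃  
0 │  8 │    │ 15 │                 ┃  
──┴────┴────┴────┘                 ┃  
es: 0                              ┃  
━━━━━━━━━━━━━━━━━━━━━━━━━━━━━━━━━━━┛━━
                                      
                                      
                                      
                                      
                                      
                                      


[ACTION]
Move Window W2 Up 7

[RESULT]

━━━━━━━━━━━━━━━━━━━━━━━━━━━━━━━━━━━┓  
idingPuzzle                        ┃  
───────────────────────────────────┨  
──┬────┬────┬────┐                 ┃  
6 │  9 │  3 │  7 │                 ┃  
──┼────┼────┼────┤                 ┃━━
1 │  2 │ 11 │ 12 │                 ┃  
──┼────┼────┼────┤                 ┃──
3 │ 14 │  5 │  4 │                 ┃  
──┼────┼────┼────┤                 ┃  
0 │  8 │    │ 15 │                 ┃  
──┴────┴────┴────┘                 ┃  
es: 0                              ┃  
━━━━━━━━━━━━━━━━━━━━━━━━━━━━━━━━━━━┛  
  ┃  6        0       0 ┃█            
  ┃  7        0       0 ┃█            
  ┗━━━━━━━━━━━━━━━━━━━━━┛━━━━━━━━━━━━━
                                      
                                      
                                      
                                      
                                      
                                      


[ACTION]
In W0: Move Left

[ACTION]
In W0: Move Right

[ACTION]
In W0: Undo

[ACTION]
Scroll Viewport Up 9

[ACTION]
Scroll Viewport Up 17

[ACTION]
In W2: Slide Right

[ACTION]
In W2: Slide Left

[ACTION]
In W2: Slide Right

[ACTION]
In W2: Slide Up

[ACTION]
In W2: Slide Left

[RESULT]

━━━━━━━━━━━━━━━━━━━━━━━━━━━━━━━━━━━┓  
idingPuzzle                        ┃  
───────────────────────────────────┨  
──┬────┬────┬────┐                 ┃  
6 │  9 │  3 │  7 │                 ┃  
──┼────┼────┼────┤                 ┃━━
1 │  2 │ 11 │ 12 │                 ┃  
──┼────┼────┼────┤                 ┃──
3 │ 14 │  5 │  4 │                 ┃  
──┼────┼────┼────┤                 ┃  
0 │  8 │    │ 15 │                 ┃  
──┴────┴────┴────┘                 ┃  
es: 4                              ┃  
━━━━━━━━━━━━━━━━━━━━━━━━━━━━━━━━━━━┛  
  ┃  6        0       0 ┃█            
  ┃  7        0       0 ┃█            
  ┗━━━━━━━━━━━━━━━━━━━━━┛━━━━━━━━━━━━━
                                      
                                      
                                      
                                      
                                      
                                      


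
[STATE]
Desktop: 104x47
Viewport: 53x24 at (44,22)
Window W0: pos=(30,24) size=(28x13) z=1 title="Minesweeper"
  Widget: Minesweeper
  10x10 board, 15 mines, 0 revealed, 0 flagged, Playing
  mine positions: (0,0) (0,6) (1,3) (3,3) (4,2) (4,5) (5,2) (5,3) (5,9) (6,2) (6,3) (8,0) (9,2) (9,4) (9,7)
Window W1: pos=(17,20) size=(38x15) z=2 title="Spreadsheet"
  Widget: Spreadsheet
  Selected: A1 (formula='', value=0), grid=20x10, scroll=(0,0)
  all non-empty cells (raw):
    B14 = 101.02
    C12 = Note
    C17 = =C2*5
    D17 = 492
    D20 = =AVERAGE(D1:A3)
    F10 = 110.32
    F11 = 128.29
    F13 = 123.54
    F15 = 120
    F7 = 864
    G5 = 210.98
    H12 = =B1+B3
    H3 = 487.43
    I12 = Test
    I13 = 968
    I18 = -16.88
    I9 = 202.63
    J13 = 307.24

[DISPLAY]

──────────┨                                          
          ┃                                          
     D    ┃━━┓                                       
----------┃  ┃                                       
 0       0┃──┨                                       
 0       0┃  ┃                                       
 0       0┃  ┃                                       
 0       0┃  ┃                                       
 0       0┃  ┃                                       
 0       0┃  ┃                                       
 0       0┃  ┃                                       
 0       0┃  ┃                                       
━━━━━━━━━━┛  ┃                                       
             ┃                                       
━━━━━━━━━━━━━┛                                       
                                                     
                                                     
                                                     
                                                     
                                                     
                                                     
                                                     
                                                     
                                                     


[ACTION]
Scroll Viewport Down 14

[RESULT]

          ┃                                          
     D    ┃━━┓                                       
----------┃  ┃                                       
 0       0┃──┨                                       
 0       0┃  ┃                                       
 0       0┃  ┃                                       
 0       0┃  ┃                                       
 0       0┃  ┃                                       
 0       0┃  ┃                                       
 0       0┃  ┃                                       
 0       0┃  ┃                                       
━━━━━━━━━━┛  ┃                                       
             ┃                                       
━━━━━━━━━━━━━┛                                       
                                                     
                                                     
                                                     
                                                     
                                                     
                                                     
                                                     
                                                     
                                                     
                                                     


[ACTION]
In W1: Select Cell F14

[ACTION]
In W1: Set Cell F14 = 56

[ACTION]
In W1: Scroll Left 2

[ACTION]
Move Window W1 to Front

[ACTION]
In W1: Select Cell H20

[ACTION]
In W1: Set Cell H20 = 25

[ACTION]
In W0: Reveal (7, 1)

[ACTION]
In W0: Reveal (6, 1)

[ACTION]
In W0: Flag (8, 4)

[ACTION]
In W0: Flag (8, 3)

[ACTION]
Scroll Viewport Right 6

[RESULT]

    ┃                                                
    ┃━━┓                                             
----┃  ┃                                             
   0┃──┨                                             
   0┃  ┃                                             
   0┃  ┃                                             
   0┃  ┃                                             
   0┃  ┃                                             
   0┃  ┃                                             
   0┃  ┃                                             
   0┃  ┃                                             
━━━━┛  ┃                                             
       ┃                                             
━━━━━━━┛                                             
                                                     
                                                     
                                                     
                                                     
                                                     
                                                     
                                                     
                                                     
                                                     
                                                     


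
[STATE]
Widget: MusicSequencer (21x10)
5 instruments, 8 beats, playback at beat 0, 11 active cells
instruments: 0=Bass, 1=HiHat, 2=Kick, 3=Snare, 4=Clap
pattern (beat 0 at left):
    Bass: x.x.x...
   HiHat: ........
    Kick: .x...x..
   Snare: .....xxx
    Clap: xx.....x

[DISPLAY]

      ▼1234567       
  Bass█·█·█···       
 HiHat········       
  Kick·█···█··       
 Snare·····███       
  Clap██·····█       
                     
                     
                     
                     


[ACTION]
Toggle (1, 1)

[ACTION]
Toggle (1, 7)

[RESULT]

      ▼1234567       
  Bass█·█·█···       
 HiHat·█·····█       
  Kick·█···█··       
 Snare·····███       
  Clap██·····█       
                     
                     
                     
                     


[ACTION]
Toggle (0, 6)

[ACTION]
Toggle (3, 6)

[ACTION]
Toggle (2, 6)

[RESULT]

      ▼1234567       
  Bass█·█·█·█·       
 HiHat·█·····█       
  Kick·█···██·       
 Snare·····█·█       
  Clap██·····█       
                     
                     
                     
                     


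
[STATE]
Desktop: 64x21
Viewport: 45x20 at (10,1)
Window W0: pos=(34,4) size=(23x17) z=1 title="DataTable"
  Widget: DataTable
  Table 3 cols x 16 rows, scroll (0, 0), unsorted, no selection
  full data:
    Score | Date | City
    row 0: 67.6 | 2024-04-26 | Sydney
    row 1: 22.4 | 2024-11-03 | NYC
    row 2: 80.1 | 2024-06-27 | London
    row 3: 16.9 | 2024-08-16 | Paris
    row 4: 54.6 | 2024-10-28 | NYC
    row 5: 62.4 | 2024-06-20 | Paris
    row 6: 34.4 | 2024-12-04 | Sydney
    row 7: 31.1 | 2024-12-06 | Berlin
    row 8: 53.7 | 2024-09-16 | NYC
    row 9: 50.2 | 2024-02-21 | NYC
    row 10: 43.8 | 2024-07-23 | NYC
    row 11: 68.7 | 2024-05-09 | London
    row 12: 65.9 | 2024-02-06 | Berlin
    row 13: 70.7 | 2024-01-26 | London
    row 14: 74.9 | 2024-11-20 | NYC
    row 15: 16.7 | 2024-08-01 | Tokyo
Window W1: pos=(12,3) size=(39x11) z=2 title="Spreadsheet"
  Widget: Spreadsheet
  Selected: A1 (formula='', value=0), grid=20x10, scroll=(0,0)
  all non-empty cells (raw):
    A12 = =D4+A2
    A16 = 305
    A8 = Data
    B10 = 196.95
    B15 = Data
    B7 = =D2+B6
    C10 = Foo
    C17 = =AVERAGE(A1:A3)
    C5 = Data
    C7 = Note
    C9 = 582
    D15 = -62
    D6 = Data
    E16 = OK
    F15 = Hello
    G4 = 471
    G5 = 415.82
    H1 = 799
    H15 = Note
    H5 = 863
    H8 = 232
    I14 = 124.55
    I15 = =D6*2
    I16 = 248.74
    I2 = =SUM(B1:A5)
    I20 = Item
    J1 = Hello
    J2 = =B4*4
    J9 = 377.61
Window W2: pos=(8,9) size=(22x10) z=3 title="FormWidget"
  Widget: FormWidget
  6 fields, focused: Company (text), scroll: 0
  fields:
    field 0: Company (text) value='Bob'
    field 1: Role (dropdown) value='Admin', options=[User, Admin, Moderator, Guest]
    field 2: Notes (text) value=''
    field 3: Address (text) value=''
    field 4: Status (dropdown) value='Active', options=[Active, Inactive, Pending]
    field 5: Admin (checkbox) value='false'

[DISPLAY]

                                             
                                             
  ┏━━━━━━━━━━━━━━━━━━━━━━━━━━━━━━━━━━━━━┓    
  ┃ Spreadsheet                         ┃━━━━
  ┠─────────────────────────────────────┨    
  ┃A1:                                  ┃────
  ┃       A       B       C       D     ┃│Cit
  ┃-------------------------------------┃┼───
━━━━━━━━━━━━━━━━━━━┓  0       0       0 ┃│Syd
FormWidget         ┃  0       0       0 ┃│NYC
───────────────────┨  0       0       0 ┃│Lon
 Company:    [Bob ]┃  0       0       0 ┃│Par
 Role:       [Adm▼]┃━━━━━━━━━━━━━━━━━━━━┛│NYC
 Notes:      [    ]┃    ┃62.4 │2024-06-20│Par
 Address:    [    ]┃    ┃34.4 │2024-12-04│Syd
 Status:     [Act▼]┃    ┃31.1 │2024-12-06│Ber
 Admin:      [ ]   ┃    ┃53.7 │2024-09-16│NYC
━━━━━━━━━━━━━━━━━━━┛    ┃50.2 │2024-02-21│NYC
                        ┃43.8 │2024-07-23│NYC
                        ┗━━━━━━━━━━━━━━━━━━━━


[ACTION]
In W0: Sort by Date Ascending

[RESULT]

                                             
                                             
  ┏━━━━━━━━━━━━━━━━━━━━━━━━━━━━━━━━━━━━━┓    
  ┃ Spreadsheet                         ┃━━━━
  ┠─────────────────────────────────────┨    
  ┃A1:                                  ┃────
  ┃       A       B       C       D     ┃│Cit
  ┃-------------------------------------┃┼───
━━━━━━━━━━━━━━━━━━━┓  0       0       0 ┃│Lon
FormWidget         ┃  0       0       0 ┃│Ber
───────────────────┨  0       0       0 ┃│NYC
 Company:    [Bob ]┃  0       0       0 ┃│Syd
 Role:       [Adm▼]┃━━━━━━━━━━━━━━━━━━━━┛│Lon
 Notes:      [    ]┃    ┃62.4 │2024-06-20│Par
 Address:    [    ]┃    ┃80.1 │2024-06-27│Lon
 Status:     [Act▼]┃    ┃43.8 │2024-07-23│NYC
 Admin:      [ ]   ┃    ┃16.7 │2024-08-01│Tok
━━━━━━━━━━━━━━━━━━━┛    ┃16.9 │2024-08-16│Par
                        ┃53.7 │2024-09-16│NYC
                        ┗━━━━━━━━━━━━━━━━━━━━


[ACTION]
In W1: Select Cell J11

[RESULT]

                                             
                                             
  ┏━━━━━━━━━━━━━━━━━━━━━━━━━━━━━━━━━━━━━┓    
  ┃ Spreadsheet                         ┃━━━━
  ┠─────────────────────────────────────┨    
  ┃J11:                                 ┃────
  ┃       A       B       C       D     ┃│Cit
  ┃-------------------------------------┃┼───
━━━━━━━━━━━━━━━━━━━┓  0       0       0 ┃│Lon
FormWidget         ┃  0       0       0 ┃│Ber
───────────────────┨  0       0       0 ┃│NYC
 Company:    [Bob ]┃  0       0       0 ┃│Syd
 Role:       [Adm▼]┃━━━━━━━━━━━━━━━━━━━━┛│Lon
 Notes:      [    ]┃    ┃62.4 │2024-06-20│Par
 Address:    [    ]┃    ┃80.1 │2024-06-27│Lon
 Status:     [Act▼]┃    ┃43.8 │2024-07-23│NYC
 Admin:      [ ]   ┃    ┃16.7 │2024-08-01│Tok
━━━━━━━━━━━━━━━━━━━┛    ┃16.9 │2024-08-16│Par
                        ┃53.7 │2024-09-16│NYC
                        ┗━━━━━━━━━━━━━━━━━━━━


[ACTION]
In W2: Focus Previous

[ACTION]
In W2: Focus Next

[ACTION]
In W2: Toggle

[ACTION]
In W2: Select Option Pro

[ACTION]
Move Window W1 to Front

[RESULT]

                                             
                                             
  ┏━━━━━━━━━━━━━━━━━━━━━━━━━━━━━━━━━━━━━┓    
  ┃ Spreadsheet                         ┃━━━━
  ┠─────────────────────────────────────┨    
  ┃J11:                                 ┃────
  ┃       A       B       C       D     ┃│Cit
  ┃-------------------------------------┃┼───
━━┃  1        0       0       0       0 ┃│Lon
Fo┃  2        0       0       0       0 ┃│Ber
──┃  3        0       0       0       0 ┃│NYC
 C┃  4        0       0       0       0 ┃│Syd
 R┗━━━━━━━━━━━━━━━━━━━━━━━━━━━━━━━━━━━━━┛│Lon
 Notes:      [    ]┃    ┃62.4 │2024-06-20│Par
 Address:    [    ]┃    ┃80.1 │2024-06-27│Lon
 Status:     [Act▼]┃    ┃43.8 │2024-07-23│NYC
 Admin:      [ ]   ┃    ┃16.7 │2024-08-01│Tok
━━━━━━━━━━━━━━━━━━━┛    ┃16.9 │2024-08-16│Par
                        ┃53.7 │2024-09-16│NYC
                        ┗━━━━━━━━━━━━━━━━━━━━


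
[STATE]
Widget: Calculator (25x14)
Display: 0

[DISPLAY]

                        0
┌───┬───┬───┬───┐        
│ 7 │ 8 │ 9 │ ÷ │        
├───┼───┼───┼───┤        
│ 4 │ 5 │ 6 │ × │        
├───┼───┼───┼───┤        
│ 1 │ 2 │ 3 │ - │        
├───┼───┼───┼───┤        
│ 0 │ . │ = │ + │        
├───┼───┼───┼───┤        
│ C │ MC│ MR│ M+│        
└───┴───┴───┴───┘        
                         
                         


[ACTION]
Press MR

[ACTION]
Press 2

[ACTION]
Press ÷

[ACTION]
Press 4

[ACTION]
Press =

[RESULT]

                      0.5
┌───┬───┬───┬───┐        
│ 7 │ 8 │ 9 │ ÷ │        
├───┼───┼───┼───┤        
│ 4 │ 5 │ 6 │ × │        
├───┼───┼───┼───┤        
│ 1 │ 2 │ 3 │ - │        
├───┼───┼───┼───┤        
│ 0 │ . │ = │ + │        
├───┼───┼───┼───┤        
│ C │ MC│ MR│ M+│        
└───┴───┴───┴───┘        
                         
                         


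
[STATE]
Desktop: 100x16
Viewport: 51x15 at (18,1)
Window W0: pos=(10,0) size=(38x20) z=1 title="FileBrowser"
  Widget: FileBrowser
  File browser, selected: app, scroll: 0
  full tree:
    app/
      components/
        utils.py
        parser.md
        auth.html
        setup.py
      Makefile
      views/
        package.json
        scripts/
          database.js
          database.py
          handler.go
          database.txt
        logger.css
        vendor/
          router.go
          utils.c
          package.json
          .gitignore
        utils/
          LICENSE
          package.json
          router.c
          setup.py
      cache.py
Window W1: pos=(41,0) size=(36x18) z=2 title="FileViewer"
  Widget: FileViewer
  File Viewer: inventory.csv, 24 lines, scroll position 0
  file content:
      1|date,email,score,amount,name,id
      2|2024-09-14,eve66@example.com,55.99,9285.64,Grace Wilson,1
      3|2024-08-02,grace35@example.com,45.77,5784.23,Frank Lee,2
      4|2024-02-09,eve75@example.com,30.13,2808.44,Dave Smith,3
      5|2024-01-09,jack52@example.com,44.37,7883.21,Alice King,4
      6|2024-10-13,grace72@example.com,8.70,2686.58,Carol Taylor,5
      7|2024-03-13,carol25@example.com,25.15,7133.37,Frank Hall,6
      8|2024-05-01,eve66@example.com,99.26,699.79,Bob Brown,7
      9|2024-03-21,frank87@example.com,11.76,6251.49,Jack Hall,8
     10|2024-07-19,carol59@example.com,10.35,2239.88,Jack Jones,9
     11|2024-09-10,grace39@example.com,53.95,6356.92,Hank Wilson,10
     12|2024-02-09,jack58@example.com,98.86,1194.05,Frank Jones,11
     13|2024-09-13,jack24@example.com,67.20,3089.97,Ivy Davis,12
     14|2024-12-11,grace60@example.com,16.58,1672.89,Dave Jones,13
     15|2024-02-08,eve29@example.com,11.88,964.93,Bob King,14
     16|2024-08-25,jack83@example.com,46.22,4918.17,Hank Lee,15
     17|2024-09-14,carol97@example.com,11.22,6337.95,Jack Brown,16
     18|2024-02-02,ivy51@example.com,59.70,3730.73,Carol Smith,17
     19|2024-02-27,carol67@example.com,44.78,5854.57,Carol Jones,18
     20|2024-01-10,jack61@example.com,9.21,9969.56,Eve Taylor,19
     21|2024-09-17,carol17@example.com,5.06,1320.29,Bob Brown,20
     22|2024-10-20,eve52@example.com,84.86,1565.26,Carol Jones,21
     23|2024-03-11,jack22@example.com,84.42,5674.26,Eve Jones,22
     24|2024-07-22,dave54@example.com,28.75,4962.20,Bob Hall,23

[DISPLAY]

owser                  ┃ FileViewer                
───────────────────────┠───────────────────────────
pp/                    ┃date,email,score,amount,nam
 components/           ┃2024-09-14,eve66@example.co
efile                  ┃2024-08-02,grace35@example.
 views/                ┃2024-02-09,eve75@example.co
he.py                  ┃2024-01-09,jack52@example.c
                       ┃2024-10-13,grace72@example.
                       ┃2024-03-13,carol25@example.
                       ┃2024-05-01,eve66@example.co
                       ┃2024-03-21,frank87@example.
                       ┃2024-07-19,carol59@example.
                       ┃2024-09-10,grace39@example.
                       ┃2024-02-09,jack58@example.c
                       ┃2024-09-13,jack24@example.c


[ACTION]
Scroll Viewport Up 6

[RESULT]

━━━━━━━━━━━━━━━━━━━━━━━┏━━━━━━━━━━━━━━━━━━━━━━━━━━━
owser                  ┃ FileViewer                
───────────────────────┠───────────────────────────
pp/                    ┃date,email,score,amount,nam
 components/           ┃2024-09-14,eve66@example.co
efile                  ┃2024-08-02,grace35@example.
 views/                ┃2024-02-09,eve75@example.co
he.py                  ┃2024-01-09,jack52@example.c
                       ┃2024-10-13,grace72@example.
                       ┃2024-03-13,carol25@example.
                       ┃2024-05-01,eve66@example.co
                       ┃2024-03-21,frank87@example.
                       ┃2024-07-19,carol59@example.
                       ┃2024-09-10,grace39@example.
                       ┃2024-02-09,jack58@example.c


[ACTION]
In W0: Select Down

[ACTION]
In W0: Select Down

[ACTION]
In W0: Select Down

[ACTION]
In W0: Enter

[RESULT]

━━━━━━━━━━━━━━━━━━━━━━━┏━━━━━━━━━━━━━━━━━━━━━━━━━━━
owser                  ┃ FileViewer                
───────────────────────┠───────────────────────────
pp/                    ┃date,email,score,amount,nam
 components/           ┃2024-09-14,eve66@example.co
efile                  ┃2024-08-02,grace35@example.
 views/                ┃2024-02-09,eve75@example.co
ackage.json            ┃2024-01-09,jack52@example.c
+] scripts/            ┃2024-10-13,grace72@example.
ogger.css              ┃2024-03-13,carol25@example.
+] vendor/             ┃2024-05-01,eve66@example.co
+] utils/              ┃2024-03-21,frank87@example.
he.py                  ┃2024-07-19,carol59@example.
                       ┃2024-09-10,grace39@example.
                       ┃2024-02-09,jack58@example.c
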